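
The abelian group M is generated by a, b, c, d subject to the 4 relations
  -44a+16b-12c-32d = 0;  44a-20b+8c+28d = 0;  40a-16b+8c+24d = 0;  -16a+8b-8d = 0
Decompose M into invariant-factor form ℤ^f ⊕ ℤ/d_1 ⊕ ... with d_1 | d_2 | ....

rank_ℚ(R)=4; free=4−4=0
SNF(R) diag = [4, 4, 8, 8] → torsion [4, 4, 8, 8]

Answer: M ≅ ℤ/4 ⊕ ℤ/4 ⊕ ℤ/8 ⊕ ℤ/8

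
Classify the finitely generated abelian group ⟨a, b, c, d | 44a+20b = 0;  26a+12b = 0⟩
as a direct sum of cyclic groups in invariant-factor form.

Answer: M ≅ ℤ^2 ⊕ ℤ/2 ⊕ ℤ/4

Derivation:
rank_ℚ(R)=2; free=4−2=2
SNF(R) diag = [2, 4] → torsion [2, 4]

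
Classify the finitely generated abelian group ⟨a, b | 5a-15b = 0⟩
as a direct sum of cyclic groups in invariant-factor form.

Answer: M ≅ ℤ^1 ⊕ ℤ/5

Derivation:
rank_ℚ(R)=1; free=2−1=1
SNF(R) diag = [5] → torsion [5]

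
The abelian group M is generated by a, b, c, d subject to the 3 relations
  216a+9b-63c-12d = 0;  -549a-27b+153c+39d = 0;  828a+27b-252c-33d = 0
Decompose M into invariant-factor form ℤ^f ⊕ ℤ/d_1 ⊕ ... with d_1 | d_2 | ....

rank_ℚ(R)=3; free=4−3=1
SNF(R) diag = [3, 9, 27] → torsion [3, 9, 27]

Answer: M ≅ ℤ^1 ⊕ ℤ/3 ⊕ ℤ/9 ⊕ ℤ/27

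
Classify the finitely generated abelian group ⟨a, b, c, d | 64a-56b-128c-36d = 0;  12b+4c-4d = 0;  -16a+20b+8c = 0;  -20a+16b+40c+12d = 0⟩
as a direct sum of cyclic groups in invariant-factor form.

rank_ℚ(R)=4; free=4−4=0
SNF(R) diag = [4, 4, 12, 12] → torsion [4, 4, 12, 12]

Answer: M ≅ ℤ/4 ⊕ ℤ/4 ⊕ ℤ/12 ⊕ ℤ/12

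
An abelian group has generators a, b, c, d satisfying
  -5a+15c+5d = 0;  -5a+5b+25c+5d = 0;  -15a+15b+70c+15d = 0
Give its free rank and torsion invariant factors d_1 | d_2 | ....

rank_ℚ(R)=3; free=4−3=1
SNF(R) diag = [5, 5, 5] → torsion [5, 5, 5]

Answer: M ≅ ℤ^1 ⊕ ℤ/5 ⊕ ℤ/5 ⊕ ℤ/5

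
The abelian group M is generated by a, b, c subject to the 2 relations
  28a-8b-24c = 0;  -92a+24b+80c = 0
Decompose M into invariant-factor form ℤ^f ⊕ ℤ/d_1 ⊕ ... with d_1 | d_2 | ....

rank_ℚ(R)=2; free=3−2=1
SNF(R) diag = [4, 8] → torsion [4, 8]

Answer: M ≅ ℤ^1 ⊕ ℤ/4 ⊕ ℤ/8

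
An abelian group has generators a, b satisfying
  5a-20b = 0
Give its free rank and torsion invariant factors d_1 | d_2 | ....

Answer: M ≅ ℤ^1 ⊕ ℤ/5

Derivation:
rank_ℚ(R)=1; free=2−1=1
SNF(R) diag = [5] → torsion [5]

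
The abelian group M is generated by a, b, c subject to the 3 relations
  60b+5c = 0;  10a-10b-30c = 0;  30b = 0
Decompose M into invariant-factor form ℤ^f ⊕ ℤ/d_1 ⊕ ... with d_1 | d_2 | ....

rank_ℚ(R)=3; free=3−3=0
SNF(R) diag = [5, 10, 30] → torsion [5, 10, 30]

Answer: M ≅ ℤ/5 ⊕ ℤ/10 ⊕ ℤ/30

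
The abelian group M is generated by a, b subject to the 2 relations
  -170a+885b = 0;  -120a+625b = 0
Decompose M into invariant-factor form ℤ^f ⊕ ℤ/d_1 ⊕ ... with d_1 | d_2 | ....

Answer: M ≅ ℤ/5 ⊕ ℤ/10

Derivation:
rank_ℚ(R)=2; free=2−2=0
SNF(R) diag = [5, 10] → torsion [5, 10]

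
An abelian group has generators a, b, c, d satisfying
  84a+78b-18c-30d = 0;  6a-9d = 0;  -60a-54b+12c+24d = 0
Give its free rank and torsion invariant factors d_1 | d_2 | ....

Answer: M ≅ ℤ^1 ⊕ ℤ/3 ⊕ ℤ/6 ⊕ ℤ/6

Derivation:
rank_ℚ(R)=3; free=4−3=1
SNF(R) diag = [3, 6, 6] → torsion [3, 6, 6]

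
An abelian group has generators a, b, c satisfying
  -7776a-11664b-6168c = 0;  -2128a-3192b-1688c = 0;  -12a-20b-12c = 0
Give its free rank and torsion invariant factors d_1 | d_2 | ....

rank_ℚ(R)=3; free=3−3=0
SNF(R) diag = [4, 8, 24] → torsion [4, 8, 24]

Answer: M ≅ ℤ/4 ⊕ ℤ/8 ⊕ ℤ/24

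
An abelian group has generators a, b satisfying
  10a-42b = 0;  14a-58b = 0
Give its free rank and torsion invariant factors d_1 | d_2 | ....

rank_ℚ(R)=2; free=2−2=0
SNF(R) diag = [2, 4] → torsion [2, 4]

Answer: M ≅ ℤ/2 ⊕ ℤ/4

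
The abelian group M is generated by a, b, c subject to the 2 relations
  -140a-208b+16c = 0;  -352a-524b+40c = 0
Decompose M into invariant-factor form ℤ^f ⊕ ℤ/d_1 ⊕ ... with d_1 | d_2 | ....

rank_ℚ(R)=2; free=3−2=1
SNF(R) diag = [4, 4] → torsion [4, 4]

Answer: M ≅ ℤ^1 ⊕ ℤ/4 ⊕ ℤ/4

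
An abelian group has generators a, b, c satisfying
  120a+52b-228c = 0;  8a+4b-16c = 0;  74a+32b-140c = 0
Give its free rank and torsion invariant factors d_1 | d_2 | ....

rank_ℚ(R)=3; free=3−3=0
SNF(R) diag = [2, 4, 4] → torsion [2, 4, 4]

Answer: M ≅ ℤ/2 ⊕ ℤ/4 ⊕ ℤ/4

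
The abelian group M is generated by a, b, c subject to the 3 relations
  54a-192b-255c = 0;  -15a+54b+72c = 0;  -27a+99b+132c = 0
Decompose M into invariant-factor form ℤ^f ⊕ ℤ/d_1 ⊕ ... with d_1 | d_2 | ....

Answer: M ≅ ℤ/3 ⊕ ℤ/3 ⊕ ℤ/3

Derivation:
rank_ℚ(R)=3; free=3−3=0
SNF(R) diag = [3, 3, 3] → torsion [3, 3, 3]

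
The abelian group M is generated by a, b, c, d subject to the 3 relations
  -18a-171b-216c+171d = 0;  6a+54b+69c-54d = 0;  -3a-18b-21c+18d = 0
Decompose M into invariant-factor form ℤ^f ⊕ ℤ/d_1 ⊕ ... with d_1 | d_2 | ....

rank_ℚ(R)=3; free=4−3=1
SNF(R) diag = [3, 9, 9] → torsion [3, 9, 9]

Answer: M ≅ ℤ^1 ⊕ ℤ/3 ⊕ ℤ/9 ⊕ ℤ/9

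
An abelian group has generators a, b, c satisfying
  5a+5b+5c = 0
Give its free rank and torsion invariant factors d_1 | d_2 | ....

rank_ℚ(R)=1; free=3−1=2
SNF(R) diag = [5] → torsion [5]

Answer: M ≅ ℤ^2 ⊕ ℤ/5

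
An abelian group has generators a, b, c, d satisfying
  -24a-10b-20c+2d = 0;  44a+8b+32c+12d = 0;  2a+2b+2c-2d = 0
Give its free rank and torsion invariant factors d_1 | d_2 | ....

rank_ℚ(R)=3; free=4−3=1
SNF(R) diag = [2, 2, 4] → torsion [2, 2, 4]

Answer: M ≅ ℤ^1 ⊕ ℤ/2 ⊕ ℤ/2 ⊕ ℤ/4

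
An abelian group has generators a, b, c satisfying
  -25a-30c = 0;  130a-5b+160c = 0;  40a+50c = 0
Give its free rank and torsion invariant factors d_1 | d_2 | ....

rank_ℚ(R)=3; free=3−3=0
SNF(R) diag = [5, 5, 10] → torsion [5, 5, 10]

Answer: M ≅ ℤ/5 ⊕ ℤ/5 ⊕ ℤ/10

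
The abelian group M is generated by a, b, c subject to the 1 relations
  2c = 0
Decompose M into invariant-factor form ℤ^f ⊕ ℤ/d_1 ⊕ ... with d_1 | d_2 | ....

Answer: M ≅ ℤ^2 ⊕ ℤ/2

Derivation:
rank_ℚ(R)=1; free=3−1=2
SNF(R) diag = [2] → torsion [2]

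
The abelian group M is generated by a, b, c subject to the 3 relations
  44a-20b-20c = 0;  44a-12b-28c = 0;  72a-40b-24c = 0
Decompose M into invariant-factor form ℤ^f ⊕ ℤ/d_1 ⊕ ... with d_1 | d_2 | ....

rank_ℚ(R)=3; free=3−3=0
SNF(R) diag = [4, 8, 16] → torsion [4, 8, 16]

Answer: M ≅ ℤ/4 ⊕ ℤ/8 ⊕ ℤ/16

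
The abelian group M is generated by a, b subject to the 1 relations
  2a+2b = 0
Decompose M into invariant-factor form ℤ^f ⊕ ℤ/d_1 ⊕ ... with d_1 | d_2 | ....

Answer: M ≅ ℤ^1 ⊕ ℤ/2

Derivation:
rank_ℚ(R)=1; free=2−1=1
SNF(R) diag = [2] → torsion [2]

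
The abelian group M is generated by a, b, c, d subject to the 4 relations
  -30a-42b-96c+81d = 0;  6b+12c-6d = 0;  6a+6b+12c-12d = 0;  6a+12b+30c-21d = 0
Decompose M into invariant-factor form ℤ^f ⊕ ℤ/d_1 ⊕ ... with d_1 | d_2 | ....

rank_ℚ(R)=4; free=4−4=0
SNF(R) diag = [3, 6, 6, 6] → torsion [3, 6, 6, 6]

Answer: M ≅ ℤ/3 ⊕ ℤ/6 ⊕ ℤ/6 ⊕ ℤ/6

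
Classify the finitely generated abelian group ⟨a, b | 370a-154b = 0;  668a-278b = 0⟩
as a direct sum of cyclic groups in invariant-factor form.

rank_ℚ(R)=2; free=2−2=0
SNF(R) diag = [2, 6] → torsion [2, 6]

Answer: M ≅ ℤ/2 ⊕ ℤ/6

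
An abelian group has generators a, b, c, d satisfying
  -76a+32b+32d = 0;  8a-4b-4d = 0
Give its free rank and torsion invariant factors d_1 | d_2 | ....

rank_ℚ(R)=2; free=4−2=2
SNF(R) diag = [4, 12] → torsion [4, 12]

Answer: M ≅ ℤ^2 ⊕ ℤ/4 ⊕ ℤ/12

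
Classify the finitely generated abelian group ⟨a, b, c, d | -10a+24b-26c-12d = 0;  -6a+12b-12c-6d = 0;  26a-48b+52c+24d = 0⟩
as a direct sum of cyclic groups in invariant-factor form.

rank_ℚ(R)=3; free=4−3=1
SNF(R) diag = [2, 6, 6] → torsion [2, 6, 6]

Answer: M ≅ ℤ^1 ⊕ ℤ/2 ⊕ ℤ/6 ⊕ ℤ/6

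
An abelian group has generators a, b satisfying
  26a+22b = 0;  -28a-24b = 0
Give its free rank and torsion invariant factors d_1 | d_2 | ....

rank_ℚ(R)=2; free=2−2=0
SNF(R) diag = [2, 4] → torsion [2, 4]

Answer: M ≅ ℤ/2 ⊕ ℤ/4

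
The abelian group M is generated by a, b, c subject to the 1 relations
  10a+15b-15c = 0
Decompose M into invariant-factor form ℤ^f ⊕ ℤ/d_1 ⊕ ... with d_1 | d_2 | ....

rank_ℚ(R)=1; free=3−1=2
SNF(R) diag = [5] → torsion [5]

Answer: M ≅ ℤ^2 ⊕ ℤ/5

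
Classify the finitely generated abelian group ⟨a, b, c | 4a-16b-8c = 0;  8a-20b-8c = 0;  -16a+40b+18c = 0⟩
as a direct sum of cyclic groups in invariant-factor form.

Answer: M ≅ ℤ/2 ⊕ ℤ/4 ⊕ ℤ/12

Derivation:
rank_ℚ(R)=3; free=3−3=0
SNF(R) diag = [2, 4, 12] → torsion [2, 4, 12]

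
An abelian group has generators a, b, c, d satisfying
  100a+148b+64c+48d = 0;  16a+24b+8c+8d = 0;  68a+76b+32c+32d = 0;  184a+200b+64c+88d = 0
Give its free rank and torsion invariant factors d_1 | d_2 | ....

rank_ℚ(R)=4; free=4−4=0
SNF(R) diag = [4, 8, 8, 24] → torsion [4, 8, 8, 24]

Answer: M ≅ ℤ/4 ⊕ ℤ/8 ⊕ ℤ/8 ⊕ ℤ/24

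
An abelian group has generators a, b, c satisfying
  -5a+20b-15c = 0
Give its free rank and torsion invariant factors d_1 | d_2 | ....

Answer: M ≅ ℤ^2 ⊕ ℤ/5

Derivation:
rank_ℚ(R)=1; free=3−1=2
SNF(R) diag = [5] → torsion [5]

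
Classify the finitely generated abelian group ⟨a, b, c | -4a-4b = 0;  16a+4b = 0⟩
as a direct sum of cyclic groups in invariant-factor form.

rank_ℚ(R)=2; free=3−2=1
SNF(R) diag = [4, 12] → torsion [4, 12]

Answer: M ≅ ℤ^1 ⊕ ℤ/4 ⊕ ℤ/12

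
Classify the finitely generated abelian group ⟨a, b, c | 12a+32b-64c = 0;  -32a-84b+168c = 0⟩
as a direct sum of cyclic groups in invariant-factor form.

rank_ℚ(R)=2; free=3−2=1
SNF(R) diag = [4, 4] → torsion [4, 4]

Answer: M ≅ ℤ^1 ⊕ ℤ/4 ⊕ ℤ/4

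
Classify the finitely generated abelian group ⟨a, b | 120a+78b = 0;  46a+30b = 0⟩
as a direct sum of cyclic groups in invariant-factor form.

Answer: M ≅ ℤ/2 ⊕ ℤ/6

Derivation:
rank_ℚ(R)=2; free=2−2=0
SNF(R) diag = [2, 6] → torsion [2, 6]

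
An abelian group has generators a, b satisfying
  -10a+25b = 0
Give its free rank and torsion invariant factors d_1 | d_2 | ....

Answer: M ≅ ℤ^1 ⊕ ℤ/5

Derivation:
rank_ℚ(R)=1; free=2−1=1
SNF(R) diag = [5] → torsion [5]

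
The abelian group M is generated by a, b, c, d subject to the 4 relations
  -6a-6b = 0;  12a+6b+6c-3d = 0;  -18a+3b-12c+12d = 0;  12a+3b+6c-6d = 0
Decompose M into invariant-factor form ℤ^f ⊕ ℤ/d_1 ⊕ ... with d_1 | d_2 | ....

rank_ℚ(R)=4; free=4−4=0
SNF(R) diag = [3, 3, 6, 6] → torsion [3, 3, 6, 6]

Answer: M ≅ ℤ/3 ⊕ ℤ/3 ⊕ ℤ/6 ⊕ ℤ/6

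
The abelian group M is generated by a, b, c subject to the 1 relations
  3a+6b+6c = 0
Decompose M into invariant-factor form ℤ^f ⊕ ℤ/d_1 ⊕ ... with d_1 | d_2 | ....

rank_ℚ(R)=1; free=3−1=2
SNF(R) diag = [3] → torsion [3]

Answer: M ≅ ℤ^2 ⊕ ℤ/3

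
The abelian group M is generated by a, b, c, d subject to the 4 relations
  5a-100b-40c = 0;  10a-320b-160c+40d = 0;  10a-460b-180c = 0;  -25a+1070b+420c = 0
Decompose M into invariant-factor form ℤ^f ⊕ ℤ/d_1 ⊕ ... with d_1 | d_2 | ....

rank_ℚ(R)=4; free=4−4=0
SNF(R) diag = [5, 10, 20, 40] → torsion [5, 10, 20, 40]

Answer: M ≅ ℤ/5 ⊕ ℤ/10 ⊕ ℤ/20 ⊕ ℤ/40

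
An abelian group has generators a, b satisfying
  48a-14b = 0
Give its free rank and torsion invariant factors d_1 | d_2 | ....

rank_ℚ(R)=1; free=2−1=1
SNF(R) diag = [2] → torsion [2]

Answer: M ≅ ℤ^1 ⊕ ℤ/2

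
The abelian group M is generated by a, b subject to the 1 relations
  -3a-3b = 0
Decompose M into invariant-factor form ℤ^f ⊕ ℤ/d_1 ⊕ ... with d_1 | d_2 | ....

Answer: M ≅ ℤ^1 ⊕ ℤ/3

Derivation:
rank_ℚ(R)=1; free=2−1=1
SNF(R) diag = [3] → torsion [3]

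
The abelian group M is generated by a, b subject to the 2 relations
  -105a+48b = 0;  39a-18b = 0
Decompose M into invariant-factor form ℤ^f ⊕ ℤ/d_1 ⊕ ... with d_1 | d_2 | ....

rank_ℚ(R)=2; free=2−2=0
SNF(R) diag = [3, 6] → torsion [3, 6]

Answer: M ≅ ℤ/3 ⊕ ℤ/6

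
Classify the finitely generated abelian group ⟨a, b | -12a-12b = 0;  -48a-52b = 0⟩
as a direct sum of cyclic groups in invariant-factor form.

rank_ℚ(R)=2; free=2−2=0
SNF(R) diag = [4, 12] → torsion [4, 12]

Answer: M ≅ ℤ/4 ⊕ ℤ/12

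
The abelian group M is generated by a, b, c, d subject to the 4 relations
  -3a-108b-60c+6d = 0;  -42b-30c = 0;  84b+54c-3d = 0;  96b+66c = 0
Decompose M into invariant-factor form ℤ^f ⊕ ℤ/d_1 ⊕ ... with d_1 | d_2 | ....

rank_ℚ(R)=4; free=4−4=0
SNF(R) diag = [3, 3, 6, 18] → torsion [3, 3, 6, 18]

Answer: M ≅ ℤ/3 ⊕ ℤ/3 ⊕ ℤ/6 ⊕ ℤ/18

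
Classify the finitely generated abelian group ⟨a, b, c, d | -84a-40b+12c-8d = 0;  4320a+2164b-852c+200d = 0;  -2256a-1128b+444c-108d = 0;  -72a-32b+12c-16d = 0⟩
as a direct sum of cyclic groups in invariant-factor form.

Answer: M ≅ ℤ/4 ⊕ ℤ/12 ⊕ ℤ/36 ⊕ ℤ/108

Derivation:
rank_ℚ(R)=4; free=4−4=0
SNF(R) diag = [4, 12, 36, 108] → torsion [4, 12, 36, 108]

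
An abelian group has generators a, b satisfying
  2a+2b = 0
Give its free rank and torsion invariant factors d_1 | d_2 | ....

Answer: M ≅ ℤ^1 ⊕ ℤ/2

Derivation:
rank_ℚ(R)=1; free=2−1=1
SNF(R) diag = [2] → torsion [2]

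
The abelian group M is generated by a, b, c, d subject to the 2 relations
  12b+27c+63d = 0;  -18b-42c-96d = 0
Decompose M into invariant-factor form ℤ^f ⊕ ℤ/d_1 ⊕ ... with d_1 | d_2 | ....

rank_ℚ(R)=2; free=4−2=2
SNF(R) diag = [3, 6] → torsion [3, 6]

Answer: M ≅ ℤ^2 ⊕ ℤ/3 ⊕ ℤ/6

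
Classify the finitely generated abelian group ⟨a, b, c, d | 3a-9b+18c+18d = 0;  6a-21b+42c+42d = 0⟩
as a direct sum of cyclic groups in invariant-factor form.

rank_ℚ(R)=2; free=4−2=2
SNF(R) diag = [3, 3] → torsion [3, 3]

Answer: M ≅ ℤ^2 ⊕ ℤ/3 ⊕ ℤ/3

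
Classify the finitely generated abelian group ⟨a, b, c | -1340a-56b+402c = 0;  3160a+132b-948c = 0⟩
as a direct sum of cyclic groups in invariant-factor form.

rank_ℚ(R)=2; free=3−2=1
SNF(R) diag = [2, 4] → torsion [2, 4]

Answer: M ≅ ℤ^1 ⊕ ℤ/2 ⊕ ℤ/4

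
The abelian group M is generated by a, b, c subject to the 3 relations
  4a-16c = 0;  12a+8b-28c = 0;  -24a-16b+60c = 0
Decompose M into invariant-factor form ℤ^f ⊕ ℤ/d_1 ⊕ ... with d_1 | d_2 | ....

Answer: M ≅ ℤ/4 ⊕ ℤ/4 ⊕ ℤ/8

Derivation:
rank_ℚ(R)=3; free=3−3=0
SNF(R) diag = [4, 4, 8] → torsion [4, 4, 8]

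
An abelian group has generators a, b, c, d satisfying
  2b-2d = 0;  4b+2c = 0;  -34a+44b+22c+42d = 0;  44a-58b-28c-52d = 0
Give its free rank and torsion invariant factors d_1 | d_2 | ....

Answer: M ≅ ℤ/2 ⊕ ℤ/2 ⊕ ℤ/2 ⊕ ℤ/6

Derivation:
rank_ℚ(R)=4; free=4−4=0
SNF(R) diag = [2, 2, 2, 6] → torsion [2, 2, 2, 6]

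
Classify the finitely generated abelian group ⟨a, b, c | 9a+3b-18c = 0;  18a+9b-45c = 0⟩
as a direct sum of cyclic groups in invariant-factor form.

rank_ℚ(R)=2; free=3−2=1
SNF(R) diag = [3, 9] → torsion [3, 9]

Answer: M ≅ ℤ^1 ⊕ ℤ/3 ⊕ ℤ/9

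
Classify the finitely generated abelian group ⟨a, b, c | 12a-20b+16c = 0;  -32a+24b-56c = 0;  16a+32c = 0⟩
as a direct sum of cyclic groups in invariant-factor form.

Answer: M ≅ ℤ/4 ⊕ ℤ/8 ⊕ ℤ/16

Derivation:
rank_ℚ(R)=3; free=3−3=0
SNF(R) diag = [4, 8, 16] → torsion [4, 8, 16]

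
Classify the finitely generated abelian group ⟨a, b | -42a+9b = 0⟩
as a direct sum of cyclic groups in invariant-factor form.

Answer: M ≅ ℤ^1 ⊕ ℤ/3

Derivation:
rank_ℚ(R)=1; free=2−1=1
SNF(R) diag = [3] → torsion [3]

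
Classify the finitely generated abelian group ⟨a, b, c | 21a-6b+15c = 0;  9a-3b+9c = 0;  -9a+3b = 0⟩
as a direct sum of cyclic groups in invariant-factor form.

rank_ℚ(R)=3; free=3−3=0
SNF(R) diag = [3, 3, 9] → torsion [3, 3, 9]

Answer: M ≅ ℤ/3 ⊕ ℤ/3 ⊕ ℤ/9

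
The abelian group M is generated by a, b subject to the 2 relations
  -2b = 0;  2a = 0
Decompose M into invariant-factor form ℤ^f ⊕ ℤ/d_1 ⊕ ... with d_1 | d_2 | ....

Answer: M ≅ ℤ/2 ⊕ ℤ/2

Derivation:
rank_ℚ(R)=2; free=2−2=0
SNF(R) diag = [2, 2] → torsion [2, 2]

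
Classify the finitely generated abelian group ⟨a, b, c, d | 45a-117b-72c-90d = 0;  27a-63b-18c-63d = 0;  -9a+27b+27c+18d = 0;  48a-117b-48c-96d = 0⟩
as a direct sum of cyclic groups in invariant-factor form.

Answer: M ≅ ℤ/3 ⊕ ℤ/9 ⊕ ℤ/9 ⊕ ℤ/9

Derivation:
rank_ℚ(R)=4; free=4−4=0
SNF(R) diag = [3, 9, 9, 9] → torsion [3, 9, 9, 9]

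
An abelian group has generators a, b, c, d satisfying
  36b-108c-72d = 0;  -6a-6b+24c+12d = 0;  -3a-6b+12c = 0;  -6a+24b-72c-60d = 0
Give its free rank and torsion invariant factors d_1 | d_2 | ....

Answer: M ≅ ℤ/3 ⊕ ℤ/6 ⊕ ℤ/12 ⊕ ℤ/36

Derivation:
rank_ℚ(R)=4; free=4−4=0
SNF(R) diag = [3, 6, 12, 36] → torsion [3, 6, 12, 36]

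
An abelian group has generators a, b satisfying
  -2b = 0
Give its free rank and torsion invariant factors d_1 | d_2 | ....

rank_ℚ(R)=1; free=2−1=1
SNF(R) diag = [2] → torsion [2]

Answer: M ≅ ℤ^1 ⊕ ℤ/2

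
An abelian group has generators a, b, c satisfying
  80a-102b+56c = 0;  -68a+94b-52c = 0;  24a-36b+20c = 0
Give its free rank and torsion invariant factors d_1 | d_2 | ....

Answer: M ≅ ℤ/2 ⊕ ℤ/4 ⊕ ℤ/4

Derivation:
rank_ℚ(R)=3; free=3−3=0
SNF(R) diag = [2, 4, 4] → torsion [2, 4, 4]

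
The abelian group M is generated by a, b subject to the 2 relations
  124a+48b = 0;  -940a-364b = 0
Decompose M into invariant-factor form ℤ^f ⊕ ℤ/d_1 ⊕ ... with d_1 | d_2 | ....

rank_ℚ(R)=2; free=2−2=0
SNF(R) diag = [4, 4] → torsion [4, 4]

Answer: M ≅ ℤ/4 ⊕ ℤ/4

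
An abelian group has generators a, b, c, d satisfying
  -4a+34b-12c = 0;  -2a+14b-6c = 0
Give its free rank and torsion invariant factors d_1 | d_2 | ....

Answer: M ≅ ℤ^2 ⊕ ℤ/2 ⊕ ℤ/6

Derivation:
rank_ℚ(R)=2; free=4−2=2
SNF(R) diag = [2, 6] → torsion [2, 6]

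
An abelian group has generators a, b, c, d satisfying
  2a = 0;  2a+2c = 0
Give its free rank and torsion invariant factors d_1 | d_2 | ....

Answer: M ≅ ℤ^2 ⊕ ℤ/2 ⊕ ℤ/2

Derivation:
rank_ℚ(R)=2; free=4−2=2
SNF(R) diag = [2, 2] → torsion [2, 2]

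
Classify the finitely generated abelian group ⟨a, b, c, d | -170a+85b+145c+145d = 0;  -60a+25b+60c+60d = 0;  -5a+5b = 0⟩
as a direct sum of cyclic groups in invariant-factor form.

rank_ℚ(R)=3; free=4−3=1
SNF(R) diag = [5, 5, 5] → torsion [5, 5, 5]

Answer: M ≅ ℤ^1 ⊕ ℤ/5 ⊕ ℤ/5 ⊕ ℤ/5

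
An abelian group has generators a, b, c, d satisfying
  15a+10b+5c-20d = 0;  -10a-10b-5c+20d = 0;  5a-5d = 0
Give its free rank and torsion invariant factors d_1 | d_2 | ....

Answer: M ≅ ℤ^1 ⊕ ℤ/5 ⊕ ℤ/5 ⊕ ℤ/5

Derivation:
rank_ℚ(R)=3; free=4−3=1
SNF(R) diag = [5, 5, 5] → torsion [5, 5, 5]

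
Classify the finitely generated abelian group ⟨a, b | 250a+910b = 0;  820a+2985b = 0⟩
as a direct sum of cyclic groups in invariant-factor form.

Answer: M ≅ ℤ/5 ⊕ ℤ/10

Derivation:
rank_ℚ(R)=2; free=2−2=0
SNF(R) diag = [5, 10] → torsion [5, 10]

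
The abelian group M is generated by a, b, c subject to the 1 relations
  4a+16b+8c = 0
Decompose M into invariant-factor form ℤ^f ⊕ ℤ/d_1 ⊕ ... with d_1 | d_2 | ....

Answer: M ≅ ℤ^2 ⊕ ℤ/4

Derivation:
rank_ℚ(R)=1; free=3−1=2
SNF(R) diag = [4] → torsion [4]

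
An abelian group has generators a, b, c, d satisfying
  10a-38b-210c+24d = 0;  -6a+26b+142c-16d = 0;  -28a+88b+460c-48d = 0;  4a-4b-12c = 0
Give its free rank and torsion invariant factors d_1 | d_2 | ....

Answer: M ≅ ℤ/2 ⊕ ℤ/4 ⊕ ℤ/8 ⊕ ℤ/8

Derivation:
rank_ℚ(R)=4; free=4−4=0
SNF(R) diag = [2, 4, 8, 8] → torsion [2, 4, 8, 8]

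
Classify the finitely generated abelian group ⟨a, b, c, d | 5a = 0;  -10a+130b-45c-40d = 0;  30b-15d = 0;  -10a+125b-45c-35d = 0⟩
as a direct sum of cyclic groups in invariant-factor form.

Answer: M ≅ ℤ/5 ⊕ ℤ/5 ⊕ ℤ/15 ⊕ ℤ/45

Derivation:
rank_ℚ(R)=4; free=4−4=0
SNF(R) diag = [5, 5, 15, 45] → torsion [5, 5, 15, 45]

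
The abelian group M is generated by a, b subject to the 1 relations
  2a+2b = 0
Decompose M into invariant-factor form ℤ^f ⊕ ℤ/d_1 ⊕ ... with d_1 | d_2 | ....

rank_ℚ(R)=1; free=2−1=1
SNF(R) diag = [2] → torsion [2]

Answer: M ≅ ℤ^1 ⊕ ℤ/2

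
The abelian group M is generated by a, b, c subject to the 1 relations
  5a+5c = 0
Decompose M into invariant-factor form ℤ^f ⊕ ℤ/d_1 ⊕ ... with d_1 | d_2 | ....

rank_ℚ(R)=1; free=3−1=2
SNF(R) diag = [5] → torsion [5]

Answer: M ≅ ℤ^2 ⊕ ℤ/5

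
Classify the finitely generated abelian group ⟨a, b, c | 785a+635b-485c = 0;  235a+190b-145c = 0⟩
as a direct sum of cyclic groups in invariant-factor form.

Answer: M ≅ ℤ^1 ⊕ ℤ/5 ⊕ ℤ/15

Derivation:
rank_ℚ(R)=2; free=3−2=1
SNF(R) diag = [5, 15] → torsion [5, 15]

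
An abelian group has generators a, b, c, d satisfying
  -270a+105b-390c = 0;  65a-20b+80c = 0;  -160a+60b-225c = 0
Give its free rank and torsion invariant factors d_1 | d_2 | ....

rank_ℚ(R)=3; free=4−3=1
SNF(R) diag = [5, 5, 15] → torsion [5, 5, 15]

Answer: M ≅ ℤ^1 ⊕ ℤ/5 ⊕ ℤ/5 ⊕ ℤ/15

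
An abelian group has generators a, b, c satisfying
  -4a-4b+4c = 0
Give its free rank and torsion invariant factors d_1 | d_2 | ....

rank_ℚ(R)=1; free=3−1=2
SNF(R) diag = [4] → torsion [4]

Answer: M ≅ ℤ^2 ⊕ ℤ/4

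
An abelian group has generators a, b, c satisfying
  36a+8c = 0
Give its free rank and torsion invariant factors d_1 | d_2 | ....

Answer: M ≅ ℤ^2 ⊕ ℤ/4

Derivation:
rank_ℚ(R)=1; free=3−1=2
SNF(R) diag = [4] → torsion [4]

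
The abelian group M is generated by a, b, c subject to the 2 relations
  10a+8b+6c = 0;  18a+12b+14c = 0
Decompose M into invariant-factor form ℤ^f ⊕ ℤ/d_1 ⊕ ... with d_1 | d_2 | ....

Answer: M ≅ ℤ^1 ⊕ ℤ/2 ⊕ ℤ/4

Derivation:
rank_ℚ(R)=2; free=3−2=1
SNF(R) diag = [2, 4] → torsion [2, 4]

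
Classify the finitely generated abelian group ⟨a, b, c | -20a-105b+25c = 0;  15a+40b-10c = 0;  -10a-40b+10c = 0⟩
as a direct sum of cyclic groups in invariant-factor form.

Answer: M ≅ ℤ/5 ⊕ ℤ/5 ⊕ ℤ/10

Derivation:
rank_ℚ(R)=3; free=3−3=0
SNF(R) diag = [5, 5, 10] → torsion [5, 5, 10]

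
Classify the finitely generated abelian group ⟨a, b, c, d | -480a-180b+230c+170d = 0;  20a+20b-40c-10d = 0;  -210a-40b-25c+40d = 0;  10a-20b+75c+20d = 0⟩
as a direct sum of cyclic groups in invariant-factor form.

Answer: M ≅ ℤ/5 ⊕ ℤ/10 ⊕ ℤ/20 ⊕ ℤ/40

Derivation:
rank_ℚ(R)=4; free=4−4=0
SNF(R) diag = [5, 10, 20, 40] → torsion [5, 10, 20, 40]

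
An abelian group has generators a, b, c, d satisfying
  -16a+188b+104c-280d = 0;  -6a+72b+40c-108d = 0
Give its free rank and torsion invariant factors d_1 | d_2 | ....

Answer: M ≅ ℤ^2 ⊕ ℤ/2 ⊕ ℤ/4

Derivation:
rank_ℚ(R)=2; free=4−2=2
SNF(R) diag = [2, 4] → torsion [2, 4]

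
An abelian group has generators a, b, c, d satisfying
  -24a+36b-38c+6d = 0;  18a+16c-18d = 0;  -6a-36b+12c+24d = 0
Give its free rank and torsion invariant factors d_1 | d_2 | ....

rank_ℚ(R)=3; free=4−3=1
SNF(R) diag = [2, 6, 18] → torsion [2, 6, 18]

Answer: M ≅ ℤ^1 ⊕ ℤ/2 ⊕ ℤ/6 ⊕ ℤ/18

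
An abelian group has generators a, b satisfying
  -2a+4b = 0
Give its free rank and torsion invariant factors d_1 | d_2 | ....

Answer: M ≅ ℤ^1 ⊕ ℤ/2

Derivation:
rank_ℚ(R)=1; free=2−1=1
SNF(R) diag = [2] → torsion [2]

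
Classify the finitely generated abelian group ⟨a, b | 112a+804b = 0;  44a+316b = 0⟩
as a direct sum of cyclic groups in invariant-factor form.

Answer: M ≅ ℤ/4 ⊕ ℤ/4

Derivation:
rank_ℚ(R)=2; free=2−2=0
SNF(R) diag = [4, 4] → torsion [4, 4]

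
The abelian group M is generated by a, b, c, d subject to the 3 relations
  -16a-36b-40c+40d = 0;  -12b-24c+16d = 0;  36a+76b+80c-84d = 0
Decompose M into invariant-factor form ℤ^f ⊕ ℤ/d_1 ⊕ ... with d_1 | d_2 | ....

rank_ℚ(R)=3; free=4−3=1
SNF(R) diag = [4, 4, 8] → torsion [4, 4, 8]

Answer: M ≅ ℤ^1 ⊕ ℤ/4 ⊕ ℤ/4 ⊕ ℤ/8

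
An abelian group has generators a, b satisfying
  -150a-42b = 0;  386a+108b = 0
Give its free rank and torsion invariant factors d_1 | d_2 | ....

Answer: M ≅ ℤ/2 ⊕ ℤ/6

Derivation:
rank_ℚ(R)=2; free=2−2=0
SNF(R) diag = [2, 6] → torsion [2, 6]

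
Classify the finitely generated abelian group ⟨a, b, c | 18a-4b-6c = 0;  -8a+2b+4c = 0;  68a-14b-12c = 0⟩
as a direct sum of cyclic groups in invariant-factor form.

rank_ℚ(R)=3; free=3−3=0
SNF(R) diag = [2, 2, 4] → torsion [2, 2, 4]

Answer: M ≅ ℤ/2 ⊕ ℤ/2 ⊕ ℤ/4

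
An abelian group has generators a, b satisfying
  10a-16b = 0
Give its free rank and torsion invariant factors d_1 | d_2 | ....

rank_ℚ(R)=1; free=2−1=1
SNF(R) diag = [2] → torsion [2]

Answer: M ≅ ℤ^1 ⊕ ℤ/2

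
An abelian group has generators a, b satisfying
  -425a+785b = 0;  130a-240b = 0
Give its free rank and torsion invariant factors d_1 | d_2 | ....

rank_ℚ(R)=2; free=2−2=0
SNF(R) diag = [5, 10] → torsion [5, 10]

Answer: M ≅ ℤ/5 ⊕ ℤ/10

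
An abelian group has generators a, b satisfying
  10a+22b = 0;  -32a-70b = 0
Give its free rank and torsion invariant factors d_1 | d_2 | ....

Answer: M ≅ ℤ/2 ⊕ ℤ/2

Derivation:
rank_ℚ(R)=2; free=2−2=0
SNF(R) diag = [2, 2] → torsion [2, 2]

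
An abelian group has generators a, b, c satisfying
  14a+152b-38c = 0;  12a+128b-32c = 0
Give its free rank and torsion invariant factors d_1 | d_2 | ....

rank_ℚ(R)=2; free=3−2=1
SNF(R) diag = [2, 4] → torsion [2, 4]

Answer: M ≅ ℤ^1 ⊕ ℤ/2 ⊕ ℤ/4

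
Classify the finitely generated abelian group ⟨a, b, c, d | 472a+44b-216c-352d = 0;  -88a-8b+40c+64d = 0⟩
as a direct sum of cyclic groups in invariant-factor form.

Answer: M ≅ ℤ^2 ⊕ ℤ/4 ⊕ ℤ/8

Derivation:
rank_ℚ(R)=2; free=4−2=2
SNF(R) diag = [4, 8] → torsion [4, 8]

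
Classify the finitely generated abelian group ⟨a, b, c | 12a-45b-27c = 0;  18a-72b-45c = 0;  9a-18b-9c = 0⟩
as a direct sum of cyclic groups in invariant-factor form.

Answer: M ≅ ℤ/3 ⊕ ℤ/9 ⊕ ℤ/9

Derivation:
rank_ℚ(R)=3; free=3−3=0
SNF(R) diag = [3, 9, 9] → torsion [3, 9, 9]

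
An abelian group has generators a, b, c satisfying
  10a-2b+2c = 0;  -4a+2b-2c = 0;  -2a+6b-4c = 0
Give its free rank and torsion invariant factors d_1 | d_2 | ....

Answer: M ≅ ℤ/2 ⊕ ℤ/2 ⊕ ℤ/6

Derivation:
rank_ℚ(R)=3; free=3−3=0
SNF(R) diag = [2, 2, 6] → torsion [2, 2, 6]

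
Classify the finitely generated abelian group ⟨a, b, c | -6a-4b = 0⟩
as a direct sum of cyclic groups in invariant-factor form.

rank_ℚ(R)=1; free=3−1=2
SNF(R) diag = [2] → torsion [2]

Answer: M ≅ ℤ^2 ⊕ ℤ/2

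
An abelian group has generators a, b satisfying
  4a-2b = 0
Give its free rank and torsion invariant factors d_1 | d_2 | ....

rank_ℚ(R)=1; free=2−1=1
SNF(R) diag = [2] → torsion [2]

Answer: M ≅ ℤ^1 ⊕ ℤ/2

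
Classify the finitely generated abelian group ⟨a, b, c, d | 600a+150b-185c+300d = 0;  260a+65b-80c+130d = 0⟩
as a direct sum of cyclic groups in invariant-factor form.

rank_ℚ(R)=2; free=4−2=2
SNF(R) diag = [5, 5] → torsion [5, 5]

Answer: M ≅ ℤ^2 ⊕ ℤ/5 ⊕ ℤ/5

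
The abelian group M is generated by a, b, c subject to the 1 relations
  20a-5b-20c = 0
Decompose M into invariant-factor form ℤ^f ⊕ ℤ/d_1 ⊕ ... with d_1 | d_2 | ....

Answer: M ≅ ℤ^2 ⊕ ℤ/5

Derivation:
rank_ℚ(R)=1; free=3−1=2
SNF(R) diag = [5] → torsion [5]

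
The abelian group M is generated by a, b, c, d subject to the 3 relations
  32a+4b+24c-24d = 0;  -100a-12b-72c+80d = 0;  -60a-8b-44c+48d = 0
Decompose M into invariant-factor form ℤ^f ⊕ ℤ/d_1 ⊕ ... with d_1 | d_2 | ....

rank_ℚ(R)=3; free=4−3=1
SNF(R) diag = [4, 4, 4] → torsion [4, 4, 4]

Answer: M ≅ ℤ^1 ⊕ ℤ/4 ⊕ ℤ/4 ⊕ ℤ/4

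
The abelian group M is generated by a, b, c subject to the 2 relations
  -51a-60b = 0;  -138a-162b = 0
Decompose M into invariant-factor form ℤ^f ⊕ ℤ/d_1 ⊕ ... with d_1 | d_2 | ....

Answer: M ≅ ℤ^1 ⊕ ℤ/3 ⊕ ℤ/6

Derivation:
rank_ℚ(R)=2; free=3−2=1
SNF(R) diag = [3, 6] → torsion [3, 6]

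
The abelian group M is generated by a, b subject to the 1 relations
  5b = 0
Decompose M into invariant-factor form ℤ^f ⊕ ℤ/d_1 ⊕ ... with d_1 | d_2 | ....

rank_ℚ(R)=1; free=2−1=1
SNF(R) diag = [5] → torsion [5]

Answer: M ≅ ℤ^1 ⊕ ℤ/5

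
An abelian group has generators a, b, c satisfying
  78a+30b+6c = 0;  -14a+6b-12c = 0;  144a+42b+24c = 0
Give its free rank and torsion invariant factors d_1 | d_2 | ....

rank_ℚ(R)=3; free=3−3=0
SNF(R) diag = [2, 6, 6] → torsion [2, 6, 6]

Answer: M ≅ ℤ/2 ⊕ ℤ/6 ⊕ ℤ/6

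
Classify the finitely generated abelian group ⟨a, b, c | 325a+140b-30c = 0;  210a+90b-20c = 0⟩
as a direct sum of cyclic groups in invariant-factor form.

Answer: M ≅ ℤ^1 ⊕ ℤ/5 ⊕ ℤ/10

Derivation:
rank_ℚ(R)=2; free=3−2=1
SNF(R) diag = [5, 10] → torsion [5, 10]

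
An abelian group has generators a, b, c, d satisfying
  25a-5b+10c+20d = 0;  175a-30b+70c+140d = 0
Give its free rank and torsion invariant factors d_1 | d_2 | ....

rank_ℚ(R)=2; free=4−2=2
SNF(R) diag = [5, 5] → torsion [5, 5]

Answer: M ≅ ℤ^2 ⊕ ℤ/5 ⊕ ℤ/5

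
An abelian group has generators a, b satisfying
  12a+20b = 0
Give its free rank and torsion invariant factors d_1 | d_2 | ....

Answer: M ≅ ℤ^1 ⊕ ℤ/4

Derivation:
rank_ℚ(R)=1; free=2−1=1
SNF(R) diag = [4] → torsion [4]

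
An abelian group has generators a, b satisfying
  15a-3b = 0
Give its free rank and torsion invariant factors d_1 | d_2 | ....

rank_ℚ(R)=1; free=2−1=1
SNF(R) diag = [3] → torsion [3]

Answer: M ≅ ℤ^1 ⊕ ℤ/3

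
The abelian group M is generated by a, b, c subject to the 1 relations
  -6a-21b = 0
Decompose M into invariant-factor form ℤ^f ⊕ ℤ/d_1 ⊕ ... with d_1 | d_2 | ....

Answer: M ≅ ℤ^2 ⊕ ℤ/3

Derivation:
rank_ℚ(R)=1; free=3−1=2
SNF(R) diag = [3] → torsion [3]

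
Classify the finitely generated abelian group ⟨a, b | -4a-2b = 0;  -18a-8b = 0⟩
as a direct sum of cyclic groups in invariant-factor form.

rank_ℚ(R)=2; free=2−2=0
SNF(R) diag = [2, 2] → torsion [2, 2]

Answer: M ≅ ℤ/2 ⊕ ℤ/2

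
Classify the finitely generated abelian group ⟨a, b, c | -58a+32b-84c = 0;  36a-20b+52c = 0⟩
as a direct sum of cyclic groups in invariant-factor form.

Answer: M ≅ ℤ^1 ⊕ ℤ/2 ⊕ ℤ/4

Derivation:
rank_ℚ(R)=2; free=3−2=1
SNF(R) diag = [2, 4] → torsion [2, 4]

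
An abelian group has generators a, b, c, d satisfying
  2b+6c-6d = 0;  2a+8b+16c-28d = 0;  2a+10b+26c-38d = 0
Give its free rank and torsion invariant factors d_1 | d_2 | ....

Answer: M ≅ ℤ^1 ⊕ ℤ/2 ⊕ ℤ/2 ⊕ ℤ/4

Derivation:
rank_ℚ(R)=3; free=4−3=1
SNF(R) diag = [2, 2, 4] → torsion [2, 2, 4]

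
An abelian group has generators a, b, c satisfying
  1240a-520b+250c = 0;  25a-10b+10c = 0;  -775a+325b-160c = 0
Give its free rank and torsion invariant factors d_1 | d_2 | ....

Answer: M ≅ ℤ/5 ⊕ ℤ/15 ⊕ ℤ/30

Derivation:
rank_ℚ(R)=3; free=3−3=0
SNF(R) diag = [5, 15, 30] → torsion [5, 15, 30]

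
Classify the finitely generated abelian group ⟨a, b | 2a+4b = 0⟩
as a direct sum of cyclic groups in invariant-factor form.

Answer: M ≅ ℤ^1 ⊕ ℤ/2

Derivation:
rank_ℚ(R)=1; free=2−1=1
SNF(R) diag = [2] → torsion [2]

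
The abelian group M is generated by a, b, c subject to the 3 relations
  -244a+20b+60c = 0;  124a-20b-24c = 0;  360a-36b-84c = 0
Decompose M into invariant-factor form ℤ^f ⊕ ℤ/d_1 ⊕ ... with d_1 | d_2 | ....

Answer: M ≅ ℤ/4 ⊕ ℤ/12 ⊕ ℤ/12

Derivation:
rank_ℚ(R)=3; free=3−3=0
SNF(R) diag = [4, 12, 12] → torsion [4, 12, 12]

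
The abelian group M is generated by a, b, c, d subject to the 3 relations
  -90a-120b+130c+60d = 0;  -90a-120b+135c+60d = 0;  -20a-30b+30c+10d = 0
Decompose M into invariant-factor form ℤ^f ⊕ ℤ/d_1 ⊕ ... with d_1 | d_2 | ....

Answer: M ≅ ℤ^1 ⊕ ℤ/5 ⊕ ℤ/10 ⊕ ℤ/30

Derivation:
rank_ℚ(R)=3; free=4−3=1
SNF(R) diag = [5, 10, 30] → torsion [5, 10, 30]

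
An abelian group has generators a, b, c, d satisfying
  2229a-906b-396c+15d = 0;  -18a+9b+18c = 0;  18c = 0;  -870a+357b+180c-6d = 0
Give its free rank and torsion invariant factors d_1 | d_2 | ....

rank_ℚ(R)=4; free=4−4=0
SNF(R) diag = [3, 9, 18, 54] → torsion [3, 9, 18, 54]

Answer: M ≅ ℤ/3 ⊕ ℤ/9 ⊕ ℤ/18 ⊕ ℤ/54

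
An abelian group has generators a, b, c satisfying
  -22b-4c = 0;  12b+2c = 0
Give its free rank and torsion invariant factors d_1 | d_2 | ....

rank_ℚ(R)=2; free=3−2=1
SNF(R) diag = [2, 2] → torsion [2, 2]

Answer: M ≅ ℤ^1 ⊕ ℤ/2 ⊕ ℤ/2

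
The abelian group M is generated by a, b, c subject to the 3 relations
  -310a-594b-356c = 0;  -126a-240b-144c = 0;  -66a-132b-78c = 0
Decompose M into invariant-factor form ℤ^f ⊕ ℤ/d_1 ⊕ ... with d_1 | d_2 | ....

rank_ℚ(R)=3; free=3−3=0
SNF(R) diag = [2, 6, 18] → torsion [2, 6, 18]

Answer: M ≅ ℤ/2 ⊕ ℤ/6 ⊕ ℤ/18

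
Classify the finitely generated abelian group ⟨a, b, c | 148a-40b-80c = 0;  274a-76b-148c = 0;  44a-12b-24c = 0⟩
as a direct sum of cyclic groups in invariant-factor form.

Answer: M ≅ ℤ/2 ⊕ ℤ/4 ⊕ ℤ/8

Derivation:
rank_ℚ(R)=3; free=3−3=0
SNF(R) diag = [2, 4, 8] → torsion [2, 4, 8]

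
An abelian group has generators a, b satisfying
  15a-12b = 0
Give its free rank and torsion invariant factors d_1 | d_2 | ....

Answer: M ≅ ℤ^1 ⊕ ℤ/3

Derivation:
rank_ℚ(R)=1; free=2−1=1
SNF(R) diag = [3] → torsion [3]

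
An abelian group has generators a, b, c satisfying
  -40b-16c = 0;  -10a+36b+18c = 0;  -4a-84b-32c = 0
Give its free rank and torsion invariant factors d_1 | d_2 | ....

Answer: M ≅ ℤ/2 ⊕ ℤ/4 ⊕ ℤ/8

Derivation:
rank_ℚ(R)=3; free=3−3=0
SNF(R) diag = [2, 4, 8] → torsion [2, 4, 8]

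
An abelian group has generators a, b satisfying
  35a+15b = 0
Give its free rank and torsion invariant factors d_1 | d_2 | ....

rank_ℚ(R)=1; free=2−1=1
SNF(R) diag = [5] → torsion [5]

Answer: M ≅ ℤ^1 ⊕ ℤ/5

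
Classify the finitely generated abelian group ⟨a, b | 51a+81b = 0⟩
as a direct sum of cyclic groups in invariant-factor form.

rank_ℚ(R)=1; free=2−1=1
SNF(R) diag = [3] → torsion [3]

Answer: M ≅ ℤ^1 ⊕ ℤ/3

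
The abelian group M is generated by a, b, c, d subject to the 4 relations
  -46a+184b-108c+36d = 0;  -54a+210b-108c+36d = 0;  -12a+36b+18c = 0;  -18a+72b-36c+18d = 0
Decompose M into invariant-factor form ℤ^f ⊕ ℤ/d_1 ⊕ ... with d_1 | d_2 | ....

rank_ℚ(R)=4; free=4−4=0
SNF(R) diag = [2, 6, 18, 18] → torsion [2, 6, 18, 18]

Answer: M ≅ ℤ/2 ⊕ ℤ/6 ⊕ ℤ/18 ⊕ ℤ/18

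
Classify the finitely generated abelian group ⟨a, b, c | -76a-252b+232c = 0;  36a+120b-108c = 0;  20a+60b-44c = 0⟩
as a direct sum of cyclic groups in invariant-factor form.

Answer: M ≅ ℤ/4 ⊕ ℤ/12 ⊕ ℤ/36

Derivation:
rank_ℚ(R)=3; free=3−3=0
SNF(R) diag = [4, 12, 36] → torsion [4, 12, 36]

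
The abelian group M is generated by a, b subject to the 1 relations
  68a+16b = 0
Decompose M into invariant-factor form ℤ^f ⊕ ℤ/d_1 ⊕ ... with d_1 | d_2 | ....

rank_ℚ(R)=1; free=2−1=1
SNF(R) diag = [4] → torsion [4]

Answer: M ≅ ℤ^1 ⊕ ℤ/4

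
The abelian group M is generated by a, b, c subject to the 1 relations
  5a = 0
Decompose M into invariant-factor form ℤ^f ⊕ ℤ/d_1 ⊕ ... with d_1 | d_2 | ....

rank_ℚ(R)=1; free=3−1=2
SNF(R) diag = [5] → torsion [5]

Answer: M ≅ ℤ^2 ⊕ ℤ/5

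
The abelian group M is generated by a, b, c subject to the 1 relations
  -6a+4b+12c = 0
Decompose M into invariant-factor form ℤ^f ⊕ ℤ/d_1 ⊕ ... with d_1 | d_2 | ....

rank_ℚ(R)=1; free=3−1=2
SNF(R) diag = [2] → torsion [2]

Answer: M ≅ ℤ^2 ⊕ ℤ/2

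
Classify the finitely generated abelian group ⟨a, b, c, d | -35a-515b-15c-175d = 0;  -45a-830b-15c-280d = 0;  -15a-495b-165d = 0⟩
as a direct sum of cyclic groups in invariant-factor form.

Answer: M ≅ ℤ^1 ⊕ ℤ/5 ⊕ ℤ/5 ⊕ ℤ/15

Derivation:
rank_ℚ(R)=3; free=4−3=1
SNF(R) diag = [5, 5, 15] → torsion [5, 5, 15]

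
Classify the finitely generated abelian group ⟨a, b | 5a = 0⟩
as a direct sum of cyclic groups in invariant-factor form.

rank_ℚ(R)=1; free=2−1=1
SNF(R) diag = [5] → torsion [5]

Answer: M ≅ ℤ^1 ⊕ ℤ/5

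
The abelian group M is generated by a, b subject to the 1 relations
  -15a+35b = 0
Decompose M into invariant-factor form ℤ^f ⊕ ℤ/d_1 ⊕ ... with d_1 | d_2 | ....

Answer: M ≅ ℤ^1 ⊕ ℤ/5

Derivation:
rank_ℚ(R)=1; free=2−1=1
SNF(R) diag = [5] → torsion [5]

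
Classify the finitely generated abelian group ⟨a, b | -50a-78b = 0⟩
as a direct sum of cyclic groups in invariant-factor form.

Answer: M ≅ ℤ^1 ⊕ ℤ/2

Derivation:
rank_ℚ(R)=1; free=2−1=1
SNF(R) diag = [2] → torsion [2]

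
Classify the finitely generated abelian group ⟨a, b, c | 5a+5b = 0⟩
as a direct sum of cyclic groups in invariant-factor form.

Answer: M ≅ ℤ^2 ⊕ ℤ/5

Derivation:
rank_ℚ(R)=1; free=3−1=2
SNF(R) diag = [5] → torsion [5]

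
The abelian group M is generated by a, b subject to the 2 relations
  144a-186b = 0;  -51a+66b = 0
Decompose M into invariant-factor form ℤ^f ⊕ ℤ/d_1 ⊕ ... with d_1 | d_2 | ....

rank_ℚ(R)=2; free=2−2=0
SNF(R) diag = [3, 6] → torsion [3, 6]

Answer: M ≅ ℤ/3 ⊕ ℤ/6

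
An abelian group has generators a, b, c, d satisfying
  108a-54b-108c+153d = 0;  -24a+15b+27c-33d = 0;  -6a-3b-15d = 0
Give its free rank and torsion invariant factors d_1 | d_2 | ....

rank_ℚ(R)=3; free=4−3=1
SNF(R) diag = [3, 9, 27] → torsion [3, 9, 27]

Answer: M ≅ ℤ^1 ⊕ ℤ/3 ⊕ ℤ/9 ⊕ ℤ/27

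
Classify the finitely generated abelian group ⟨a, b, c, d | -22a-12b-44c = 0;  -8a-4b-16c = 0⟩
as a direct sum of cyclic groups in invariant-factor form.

rank_ℚ(R)=2; free=4−2=2
SNF(R) diag = [2, 4] → torsion [2, 4]

Answer: M ≅ ℤ^2 ⊕ ℤ/2 ⊕ ℤ/4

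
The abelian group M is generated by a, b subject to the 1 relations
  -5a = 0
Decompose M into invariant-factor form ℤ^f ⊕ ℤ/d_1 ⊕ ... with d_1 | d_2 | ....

Answer: M ≅ ℤ^1 ⊕ ℤ/5

Derivation:
rank_ℚ(R)=1; free=2−1=1
SNF(R) diag = [5] → torsion [5]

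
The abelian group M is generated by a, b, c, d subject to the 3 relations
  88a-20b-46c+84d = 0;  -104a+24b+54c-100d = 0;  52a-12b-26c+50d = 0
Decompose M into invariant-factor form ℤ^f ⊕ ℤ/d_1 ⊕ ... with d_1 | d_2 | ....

rank_ℚ(R)=3; free=4−3=1
SNF(R) diag = [2, 2, 4] → torsion [2, 2, 4]

Answer: M ≅ ℤ^1 ⊕ ℤ/2 ⊕ ℤ/2 ⊕ ℤ/4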